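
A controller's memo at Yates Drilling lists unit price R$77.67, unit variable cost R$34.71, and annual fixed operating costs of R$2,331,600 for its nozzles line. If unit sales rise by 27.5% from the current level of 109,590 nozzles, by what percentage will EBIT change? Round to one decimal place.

+54.5%

At 109,590 units, contribution = 109,590 × R$42.96 = R$4,707,986.40.
Operating income = contribution − fixed costs = R$4,707,986.40 − R$2,331,600 = R$2,376,386.40.
Degree of operating leverage = R$4,707,986.40 / R$2,376,386.40 = 1.9812.
%ΔEBIT = DOL × %ΔSales = 1.9812 × +27.5% = +54.5%.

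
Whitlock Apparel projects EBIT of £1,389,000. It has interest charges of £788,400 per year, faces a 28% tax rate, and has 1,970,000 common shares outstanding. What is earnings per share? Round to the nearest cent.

Pre-tax income = £1,389,000 − £788,400.00 = £600,600.00.
After tax at 28%: net income = £600,600.00 × 0.72 = £432,432.00.
Per share: £432,432.00 / 1,970,000 shares = £0.22.

£0.22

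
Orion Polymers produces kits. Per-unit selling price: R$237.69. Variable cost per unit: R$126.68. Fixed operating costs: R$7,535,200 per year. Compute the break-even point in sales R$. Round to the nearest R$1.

Contribution margin per unit = R$237.69 − R$126.68 = R$111.01, a CM ratio of R$111.01 ÷ R$237.69 = 0.4670.
Break-even revenue = fixed costs × price ÷ CM = R$7,535,200 × R$237.69 ÷ R$111.01 = R$16,134,057.

R$16,134,057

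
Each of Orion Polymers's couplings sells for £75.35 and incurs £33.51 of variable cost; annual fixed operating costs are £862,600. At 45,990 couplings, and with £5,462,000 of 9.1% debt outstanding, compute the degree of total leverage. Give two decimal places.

3.41

Total contribution margin = 45,990 × £41.84 = £1,924,221.60.
EBIT = £1,924,221.60 − £862,600 = £1,061,621.60. Interest = £497,042.00, so EBIT − I = £564,579.60.
Degree of total leverage = total CM / (EBIT − interest) = £1,924,221.60 / £564,579.60 = 3.4082.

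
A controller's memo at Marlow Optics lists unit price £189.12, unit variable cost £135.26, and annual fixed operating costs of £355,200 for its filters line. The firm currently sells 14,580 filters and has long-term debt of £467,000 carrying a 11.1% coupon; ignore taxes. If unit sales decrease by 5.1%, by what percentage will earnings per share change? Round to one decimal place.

-10.6%

Contribution at this volume is 14,580 × £53.86 = £785,278.80.
EBIT = £785,278.80 − £355,200 = £430,078.80.
After interest of £51,837.00, pre-tax earnings = £378,241.80.
DCL = total CM / (EBIT − I) = £785,278.80 / £378,241.80 = 2.0761.
EPS therefore changes by 2.0761 × (-5.1%) = -10.6%.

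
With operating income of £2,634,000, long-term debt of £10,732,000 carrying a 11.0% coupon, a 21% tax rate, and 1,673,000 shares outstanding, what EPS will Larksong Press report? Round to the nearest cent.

£0.69

Pre-tax income = £2,634,000 − £1,180,520.00 = £1,453,480.00.
After tax at 21%: net income = £1,453,480.00 × 0.79 = £1,148,249.20.
Per share: £1,148,249.20 / 1,673,000 shares = £0.69.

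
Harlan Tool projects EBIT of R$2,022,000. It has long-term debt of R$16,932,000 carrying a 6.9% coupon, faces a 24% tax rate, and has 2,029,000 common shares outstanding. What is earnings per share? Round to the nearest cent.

Pre-tax income = R$2,022,000 − R$1,168,308.00 = R$853,692.00.
After tax at 24%: net income = R$853,692.00 × 0.76 = R$648,805.92.
Per share: R$648,805.92 / 2,029,000 shares = R$0.32.

R$0.32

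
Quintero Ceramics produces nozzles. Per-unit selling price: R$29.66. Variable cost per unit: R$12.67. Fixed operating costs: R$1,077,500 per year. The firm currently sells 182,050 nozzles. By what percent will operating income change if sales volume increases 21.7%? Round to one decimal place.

+33.3%

At 182,050 units, contribution = 182,050 × R$16.99 = R$3,093,029.50.
Operating income = contribution − fixed costs = R$3,093,029.50 − R$1,077,500 = R$2,015,529.50.
So DOL = total CM / EBIT = R$3,093,029.50 / R$2,015,529.50 = 1.5346.
%ΔEBIT = DOL × %ΔSales = 1.5346 × +21.7% = +33.3%.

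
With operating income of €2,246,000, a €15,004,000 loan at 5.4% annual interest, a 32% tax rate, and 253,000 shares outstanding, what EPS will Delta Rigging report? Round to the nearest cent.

Pre-tax income = €2,246,000 − €810,216.00 = €1,435,784.00.
Net income = €1,435,784.00 × (1 − 0.32) = €976,333.12.
Per share: €976,333.12 / 253,000 shares = €3.86.

€3.86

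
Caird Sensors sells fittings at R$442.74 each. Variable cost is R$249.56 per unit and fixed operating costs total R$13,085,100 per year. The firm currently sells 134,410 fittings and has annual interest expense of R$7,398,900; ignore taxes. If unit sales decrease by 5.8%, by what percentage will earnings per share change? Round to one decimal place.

At 134,410 units, contribution = 134,410 × R$193.18 = R$25,965,323.80.
Operating income = contribution − fixed costs = R$25,965,323.80 − R$13,085,100 = R$12,880,223.80.
After interest of R$7,398,900.00, pre-tax earnings = R$5,481,323.80.
Degree of combined leverage = contribution ÷ (EBIT − I) = R$25,965,323.80 ÷ R$5,481,323.80 = 4.7371.
%ΔEPS = DCL × %ΔSales = 4.7371 × -5.8% = -27.5%.

-27.5%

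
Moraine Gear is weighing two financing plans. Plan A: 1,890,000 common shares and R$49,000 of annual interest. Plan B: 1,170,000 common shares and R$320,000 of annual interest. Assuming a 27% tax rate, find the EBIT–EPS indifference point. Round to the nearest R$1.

At indifference, (EBIT − 49,000)(1 − t)/1,890,000 = (EBIT − 320,000)(1 − t)/1,170,000.
The (1 − t) factor cancels: (EBIT − 49,000) × 1,170,000 = (EBIT − 320,000) × 1,890,000.
EBIT × (1,890,000 − 1,170,000) = 320,000 × 1,890,000 − 49,000 × 1,170,000 = 547,470,000,000, so EBIT = 547,470,000,000 ÷ 720,000 = 760,375.00.

R$760,375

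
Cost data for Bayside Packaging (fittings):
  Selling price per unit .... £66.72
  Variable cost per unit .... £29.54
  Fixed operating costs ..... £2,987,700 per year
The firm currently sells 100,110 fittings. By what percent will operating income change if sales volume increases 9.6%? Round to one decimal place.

+48.7%

Contribution at this volume is 100,110 × £37.18 = £3,722,089.80.
Subtracting fixed costs: EBIT = £3,722,089.80 − £2,987,700 = £734,389.80.
So DOL = total CM / EBIT = £3,722,089.80 / £734,389.80 = 5.0683.
%ΔEBIT = DOL × %ΔSales = 5.0683 × +9.6% = +48.7%.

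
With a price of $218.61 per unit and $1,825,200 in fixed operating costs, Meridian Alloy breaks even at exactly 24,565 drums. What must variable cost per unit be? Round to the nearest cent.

Contribution per unit must be FC / Q = $1,825,200 / 24,565 = $74.3008.
Hence VC = price − CM = $218.61 − $74.3008 = $144.31.

$144.31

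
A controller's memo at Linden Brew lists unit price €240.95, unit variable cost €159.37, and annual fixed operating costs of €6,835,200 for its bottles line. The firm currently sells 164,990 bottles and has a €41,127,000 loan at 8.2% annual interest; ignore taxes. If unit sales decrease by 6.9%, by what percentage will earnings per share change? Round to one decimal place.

Total contribution margin = 164,990 × €81.58 = €13,459,884.20.
Subtracting fixed costs: EBIT = €13,459,884.20 − €6,835,200 = €6,624,684.20.
After interest of €3,372,414.00, pre-tax earnings = €3,252,270.20.
Degree of combined leverage = contribution ÷ (EBIT − I) = €13,459,884.20 ÷ €3,252,270.20 = 4.1386.
EPS therefore changes by 4.1386 × (-6.9%) = -28.6%.

-28.6%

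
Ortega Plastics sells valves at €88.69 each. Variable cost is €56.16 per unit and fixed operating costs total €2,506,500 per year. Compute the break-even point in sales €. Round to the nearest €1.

CM per unit = €88.69 − €56.16 = €32.53; CM ratio = €32.53 / €88.69 = 0.3668.
Break-even revenue = fixed costs × price ÷ CM = €2,506,500 × €88.69 ÷ €32.53 = €6,833,738.

€6,833,738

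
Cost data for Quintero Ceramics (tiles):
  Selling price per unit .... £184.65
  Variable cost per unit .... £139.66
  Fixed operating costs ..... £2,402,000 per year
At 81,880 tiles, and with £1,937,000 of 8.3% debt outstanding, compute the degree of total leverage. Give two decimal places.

3.29

Contribution at this volume is 81,880 × £44.99 = £3,683,781.20.
EBIT = £3,683,781.20 − £2,402,000 = £1,281,781.20. Interest = £160,771.00.
DOL = £3,683,781.20 ÷ £1,281,781.20 = 2.8740; DFL = £1,281,781.20 ÷ £1,121,010.20 = 1.1434.
Combined leverage = 2.8740 × 1.1434 = 3.2861.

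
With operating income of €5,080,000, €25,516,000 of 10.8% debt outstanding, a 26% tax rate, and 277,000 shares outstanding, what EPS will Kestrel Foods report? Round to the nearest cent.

Interest = €2,755,728.00, so EBT = €5,080,000 − €2,755,728.00 = €2,324,272.00.
After tax at 26%: net income = €2,324,272.00 × 0.74 = €1,719,961.28.
EPS = €1,719,961.28 ÷ 277,000 = €6.21.

€6.21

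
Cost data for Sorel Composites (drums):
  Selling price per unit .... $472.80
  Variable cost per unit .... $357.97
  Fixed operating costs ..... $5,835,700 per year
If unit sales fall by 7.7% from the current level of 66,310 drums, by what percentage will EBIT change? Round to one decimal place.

-33.0%

Contribution at this volume is 66,310 × $114.83 = $7,614,377.30.
EBIT = $7,614,377.30 − $5,835,700 = $1,778,677.30.
So DOL = total CM / EBIT = $7,614,377.30 / $1,778,677.30 = 4.2809.
Operating income changes by 4.2809 × -7.7% = -33.0%.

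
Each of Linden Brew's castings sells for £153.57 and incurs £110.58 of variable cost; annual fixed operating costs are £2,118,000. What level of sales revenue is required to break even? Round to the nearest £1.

£7,565,975

CM per unit = £153.57 − £110.58 = £42.99; CM ratio = £42.99 / £153.57 = 0.2799.
Break-even sales = FC ÷ CM ratio = £2,118,000 × £153.57 / £42.99 = £7,565,975.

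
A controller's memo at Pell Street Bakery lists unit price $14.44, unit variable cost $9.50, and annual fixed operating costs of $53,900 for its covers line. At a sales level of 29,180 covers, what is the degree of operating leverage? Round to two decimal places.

Contribution at this volume is 29,180 × $4.94 = $144,149.20.
EBIT = $144,149.20 − $53,900 = $90,249.20.
Degree of operating leverage = $144,149.20 / $90,249.20 = 1.5972.

1.60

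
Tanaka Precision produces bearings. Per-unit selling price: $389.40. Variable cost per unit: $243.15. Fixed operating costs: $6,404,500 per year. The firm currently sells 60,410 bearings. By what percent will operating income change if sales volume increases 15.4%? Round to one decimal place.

At 60,410 units, contribution = 60,410 × $146.25 = $8,834,962.50.
Operating income = contribution − fixed costs = $8,834,962.50 − $6,404,500 = $2,430,462.50.
Degree of operating leverage = $8,834,962.50 / $2,430,462.50 = 3.6351.
Operating income changes by 3.6351 × +15.4% = +56.0%.

+56.0%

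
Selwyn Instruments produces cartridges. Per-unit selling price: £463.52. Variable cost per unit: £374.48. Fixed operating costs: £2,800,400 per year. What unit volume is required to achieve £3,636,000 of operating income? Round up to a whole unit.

72,287 cartridges

Contribution margin per unit = £463.52 − £374.48 = £89.04.
Units = (FC + target) / CM = (£2,800,400 + £3,636,000) / £89.04 = 72,286.61, so 72,287 cartridges.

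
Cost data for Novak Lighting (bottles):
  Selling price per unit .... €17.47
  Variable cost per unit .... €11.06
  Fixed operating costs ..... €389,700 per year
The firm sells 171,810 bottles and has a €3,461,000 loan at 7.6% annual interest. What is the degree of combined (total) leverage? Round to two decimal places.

At 171,810 units, contribution = 171,810 × €6.41 = €1,101,302.10.
EBIT = €1,101,302.10 − €389,700 = €711,602.10. Interest = €263,036.00, so EBIT − I = €448,566.10.
DCL = contribution ÷ (EBIT − I) = €1,101,302.10 ÷ €448,566.10 = 2.4552.

2.46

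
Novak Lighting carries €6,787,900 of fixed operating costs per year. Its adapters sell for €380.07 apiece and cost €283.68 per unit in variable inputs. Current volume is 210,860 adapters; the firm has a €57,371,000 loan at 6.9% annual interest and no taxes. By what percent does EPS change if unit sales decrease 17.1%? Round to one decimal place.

-36.3%

Total contribution margin = 210,860 × €96.39 = €20,324,795.40.
Operating income = contribution − fixed costs = €20,324,795.40 − €6,787,900 = €13,536,895.40.
After interest of €3,958,599.00, pre-tax earnings = €9,578,296.40.
Degree of combined leverage = contribution ÷ (EBIT − I) = €20,324,795.40 ÷ €9,578,296.40 = 2.1220.
EPS therefore changes by 2.1220 × (-17.1%) = -36.3%.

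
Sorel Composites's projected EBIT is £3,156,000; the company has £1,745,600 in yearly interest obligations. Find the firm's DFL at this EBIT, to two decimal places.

Interest = £1,745,600.00.
Degree of financial leverage = EBIT / (EBIT − interest) = £3,156,000 / £1,410,400.00 = 2.2377.

2.24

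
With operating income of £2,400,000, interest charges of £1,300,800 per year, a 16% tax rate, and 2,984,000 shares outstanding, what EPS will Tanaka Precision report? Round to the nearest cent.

Interest = £1,300,800.00, so EBT = £2,400,000 − £1,300,800.00 = £1,099,200.00.
After tax at 16%: net income = £1,099,200.00 × 0.84 = £923,328.00.
EPS = £923,328.00 ÷ 2,984,000 = £0.31.

£0.31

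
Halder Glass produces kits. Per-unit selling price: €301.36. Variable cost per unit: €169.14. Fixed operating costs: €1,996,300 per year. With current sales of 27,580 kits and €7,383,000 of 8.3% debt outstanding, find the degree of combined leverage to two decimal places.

3.51

Contribution at this volume is 27,580 × €132.22 = €3,646,627.60.
Subtracting fixed costs: EBIT = €3,646,627.60 − €1,996,300 = €1,650,327.60. Interest = €612,789.00.
DOL = €3,646,627.60 ÷ €1,650,327.60 = 2.2096; DFL = €1,650,327.60 ÷ €1,037,538.60 = 1.5906.
Combined leverage = 2.2096 × 1.5906 = 3.5146.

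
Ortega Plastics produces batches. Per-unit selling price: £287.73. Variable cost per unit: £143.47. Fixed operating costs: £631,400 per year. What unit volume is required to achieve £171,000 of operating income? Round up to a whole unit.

5,563 batches

Contribution margin per unit = £287.73 − £143.47 = £144.26.
Required volume = (fixed costs + target profit) ÷ CM = (£631,400 + £171,000) ÷ £144.26 = 5,562.18, so 5,563 batches.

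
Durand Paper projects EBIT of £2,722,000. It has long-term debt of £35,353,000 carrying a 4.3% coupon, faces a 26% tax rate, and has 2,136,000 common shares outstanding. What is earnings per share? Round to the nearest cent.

Pre-tax income = £2,722,000 − £1,520,179.00 = £1,201,821.00.
After tax at 26%: net income = £1,201,821.00 × 0.74 = £889,347.54.
Per share: £889,347.54 / 2,136,000 shares = £0.42.

£0.42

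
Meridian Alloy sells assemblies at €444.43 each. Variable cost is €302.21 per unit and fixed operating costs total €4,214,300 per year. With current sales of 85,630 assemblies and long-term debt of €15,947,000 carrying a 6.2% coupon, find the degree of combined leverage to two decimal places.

1.75

Contribution at this volume is 85,630 × €142.22 = €12,178,298.60.
Subtracting fixed costs: EBIT = €12,178,298.60 − €4,214,300 = €7,963,998.60. Interest = €988,714.00.
DOL = €12,178,298.60 ÷ €7,963,998.60 = 1.5292; DFL = €7,963,998.60 ÷ €6,975,284.60 = 1.1417.
DCL = DOL × DFL = 1.5292 × 1.1417 = 1.7459.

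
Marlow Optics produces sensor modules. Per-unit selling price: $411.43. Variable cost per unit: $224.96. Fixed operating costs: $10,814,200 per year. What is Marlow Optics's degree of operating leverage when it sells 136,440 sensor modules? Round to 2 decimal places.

1.74

At 136,440 units, contribution = 136,440 × $186.47 = $25,441,966.80.
EBIT = $25,441,966.80 − $10,814,200 = $14,627,766.80.
Degree of operating leverage = $25,441,966.80 / $14,627,766.80 = 1.7393.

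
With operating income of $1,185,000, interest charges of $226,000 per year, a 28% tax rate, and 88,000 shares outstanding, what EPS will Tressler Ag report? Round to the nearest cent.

$7.85

Pre-tax income = $1,185,000 − $226,000.00 = $959,000.00.
Net income = $959,000.00 × (1 − 0.28) = $690,480.00.
Per share: $690,480.00 / 88,000 shares = $7.85.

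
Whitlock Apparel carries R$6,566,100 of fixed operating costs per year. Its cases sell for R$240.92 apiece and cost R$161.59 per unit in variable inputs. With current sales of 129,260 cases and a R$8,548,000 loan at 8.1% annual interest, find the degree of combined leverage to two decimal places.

3.42

Total contribution margin = 129,260 × R$79.33 = R$10,254,195.80.
Operating income = contribution − fixed costs = R$10,254,195.80 − R$6,566,100 = R$3,688,095.80. Interest = R$692,388.00.
DOL = R$10,254,195.80 ÷ R$3,688,095.80 = 2.7803; DFL = R$3,688,095.80 ÷ R$2,995,707.80 = 1.2311.
Combined leverage = 2.7803 × 1.2311 = 3.4228.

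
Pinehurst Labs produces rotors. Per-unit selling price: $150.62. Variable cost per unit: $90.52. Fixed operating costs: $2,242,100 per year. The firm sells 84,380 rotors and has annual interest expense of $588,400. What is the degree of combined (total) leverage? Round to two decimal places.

2.26

Contribution at this volume is 84,380 × $60.10 = $5,071,238.00.
Subtracting fixed costs: EBIT = $5,071,238.00 − $2,242,100 = $2,829,138.00. Interest = $588,400.00.
DOL = $5,071,238.00 ÷ $2,829,138.00 = 1.7925; DFL = $2,829,138.00 ÷ $2,240,738.00 = 1.2626.
Combined leverage = 1.7925 × 1.2626 = 2.2632.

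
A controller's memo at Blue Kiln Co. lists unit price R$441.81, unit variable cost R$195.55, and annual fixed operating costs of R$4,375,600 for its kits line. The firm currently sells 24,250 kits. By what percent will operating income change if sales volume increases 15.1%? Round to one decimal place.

At 24,250 units, contribution = 24,250 × R$246.26 = R$5,971,805.00.
EBIT = R$5,971,805.00 − R$4,375,600 = R$1,596,205.00.
DOL = contribution ÷ EBIT = R$5,971,805.00 ÷ R$1,596,205.00 = 3.7413.
Operating income changes by 3.7413 × +15.1% = +56.5%.

+56.5%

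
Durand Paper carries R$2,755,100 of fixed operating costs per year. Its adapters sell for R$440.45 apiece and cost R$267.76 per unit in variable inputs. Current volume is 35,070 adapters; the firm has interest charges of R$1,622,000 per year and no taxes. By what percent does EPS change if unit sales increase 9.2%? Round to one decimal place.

Contribution at this volume is 35,070 × R$172.69 = R$6,056,238.30.
Operating income = contribution − fixed costs = R$6,056,238.30 − R$2,755,100 = R$3,301,138.30.
Interest = R$1,622,000.00, so EBIT − I = R$1,679,138.30.
Degree of combined leverage = contribution ÷ (EBIT − I) = R$6,056,238.30 ÷ R$1,679,138.30 = 3.6068.
EPS therefore changes by 3.6068 × (+9.2%) = +33.2%.

+33.2%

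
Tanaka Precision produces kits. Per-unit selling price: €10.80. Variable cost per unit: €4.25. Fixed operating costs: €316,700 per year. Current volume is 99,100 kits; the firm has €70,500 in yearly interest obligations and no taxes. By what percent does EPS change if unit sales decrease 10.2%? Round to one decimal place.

Total contribution margin = 99,100 × €6.55 = €649,105.00.
EBIT = €649,105.00 − €316,700 = €332,405.00.
Interest = €70,500.00, so EBIT − I = €261,905.00.
DCL = total CM / (EBIT − I) = €649,105.00 / €261,905.00 = 2.4784.
EPS therefore changes by 2.4784 × (-10.2%) = -25.3%.

-25.3%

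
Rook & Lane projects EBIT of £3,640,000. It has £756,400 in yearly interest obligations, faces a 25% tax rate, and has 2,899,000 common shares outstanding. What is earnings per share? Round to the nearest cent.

£0.75

Pre-tax income = £3,640,000 − £756,400.00 = £2,883,600.00.
Net income = £2,883,600.00 × (1 − 0.25) = £2,162,700.00.
EPS = £2,162,700.00 ÷ 2,899,000 = £0.75.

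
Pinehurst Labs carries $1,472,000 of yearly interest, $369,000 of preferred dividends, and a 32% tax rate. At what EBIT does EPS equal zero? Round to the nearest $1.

Grossing the preferred dividend up to pre-tax terms: $369,000 / (1 − 0.32) = $542,647.06.
EPS = 0 when EBIT covers interest plus the pre-tax preferred burden: $1,472,000 + $542,647.06 = $2,014,647.06.

$2,014,647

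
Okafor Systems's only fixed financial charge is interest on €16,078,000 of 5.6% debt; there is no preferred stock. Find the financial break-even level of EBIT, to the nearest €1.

Annual interest = 5.6% × €16,078,000 = €900,368.00.
Without preferred stock the financial break-even is simply EBIT = interest = €900,368.00.

€900,368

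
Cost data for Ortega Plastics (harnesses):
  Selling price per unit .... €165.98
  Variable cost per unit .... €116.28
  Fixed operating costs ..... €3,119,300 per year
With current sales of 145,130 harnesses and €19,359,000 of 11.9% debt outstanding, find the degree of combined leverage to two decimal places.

4.03

Total contribution margin = 145,130 × €49.70 = €7,212,961.00.
EBIT = €7,212,961.00 − €3,119,300 = €4,093,661.00. Interest = €2,303,721.00.
DOL = €7,212,961.00 ÷ €4,093,661.00 = 1.7620; DFL = €4,093,661.00 ÷ €1,789,940.00 = 2.2870.
Combined leverage = 1.7620 × 2.2870 = 4.0297.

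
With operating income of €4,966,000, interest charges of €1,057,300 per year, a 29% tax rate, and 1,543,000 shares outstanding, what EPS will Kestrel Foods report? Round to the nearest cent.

Pre-tax income = €4,966,000 − €1,057,300.00 = €3,908,700.00.
After tax at 29%: net income = €3,908,700.00 × 0.71 = €2,775,177.00.
EPS = €2,775,177.00 ÷ 1,543,000 = €1.80.

€1.80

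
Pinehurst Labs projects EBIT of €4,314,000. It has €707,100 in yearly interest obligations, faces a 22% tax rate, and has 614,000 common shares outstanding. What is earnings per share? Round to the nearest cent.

€4.58

Pre-tax income = €4,314,000 − €707,100.00 = €3,606,900.00.
Net income = €3,606,900.00 × (1 − 0.22) = €2,813,382.00.
Per share: €2,813,382.00 / 614,000 shares = €4.58.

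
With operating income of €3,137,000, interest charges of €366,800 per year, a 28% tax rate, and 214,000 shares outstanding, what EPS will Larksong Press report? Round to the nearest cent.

€9.32

Interest = €366,800.00, so EBT = €3,137,000 − €366,800.00 = €2,770,200.00.
Net income = €2,770,200.00 × (1 − 0.28) = €1,994,544.00.
Per share: €1,994,544.00 / 214,000 shares = €9.32.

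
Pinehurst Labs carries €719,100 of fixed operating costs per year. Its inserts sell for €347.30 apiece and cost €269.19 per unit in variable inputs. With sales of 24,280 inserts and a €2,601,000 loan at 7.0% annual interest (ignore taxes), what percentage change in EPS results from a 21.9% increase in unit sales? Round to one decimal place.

Contribution at this volume is 24,280 × €78.11 = €1,896,510.80.
Operating income = contribution − fixed costs = €1,896,510.80 − €719,100 = €1,177,410.80.
Interest = €182,070.00, so EBIT − I = €995,340.80.
DCL = total CM / (EBIT − I) = €1,896,510.80 / €995,340.80 = 1.9054.
EPS therefore changes by 1.9054 × (+21.9%) = +41.7%.

+41.7%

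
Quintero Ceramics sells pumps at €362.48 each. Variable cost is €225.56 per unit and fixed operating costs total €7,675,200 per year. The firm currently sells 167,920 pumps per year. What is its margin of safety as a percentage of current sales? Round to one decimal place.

Unit CM = price − variable cost = €362.48 − €225.56 = €136.92. Break-even units = €7,675,200 ÷ €136.92 = 56,056.09; break-even revenue = 56,056.09 × €362.48 = €20,319,211.92.
Actual sales revenue = 167,920 × €362.48 = €60,867,641.60.
Margin of safety = (€60,867,641.60 − €20,319,211.92) ÷ €60,867,641.60 = 66.6%.

66.6%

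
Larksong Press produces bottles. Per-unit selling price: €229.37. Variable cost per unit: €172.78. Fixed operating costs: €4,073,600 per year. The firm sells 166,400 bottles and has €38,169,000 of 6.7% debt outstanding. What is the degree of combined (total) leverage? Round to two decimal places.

3.38

Contribution at this volume is 166,400 × €56.59 = €9,416,576.00.
Subtracting fixed costs: EBIT = €9,416,576.00 − €4,073,600 = €5,342,976.00. Interest = €2,557,323.00, so EBIT − I = €2,785,653.00.
DCL = contribution ÷ (EBIT − I) = €9,416,576.00 ÷ €2,785,653.00 = 3.3804.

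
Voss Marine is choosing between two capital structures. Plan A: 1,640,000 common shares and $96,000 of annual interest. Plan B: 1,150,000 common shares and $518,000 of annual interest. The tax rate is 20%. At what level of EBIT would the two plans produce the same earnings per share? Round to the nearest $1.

$1,508,408

Set EPS_A = EPS_B: (EBIT − $96,000)(1 − 0.20) ÷ 1,640,000 = (EBIT − $518,000)(1 − 0.20) ÷ 1,150,000.
Cancelling (1 − t) and cross-multiplying: 1,150,000·(EBIT − 96,000) = 1,640,000·(EBIT − 518,000).
EBIT × (1,640,000 − 1,150,000) = 518,000 × 1,640,000 − 96,000 × 1,150,000 = 739,120,000,000, so EBIT = 739,120,000,000 ÷ 490,000 = 1,508,408.16.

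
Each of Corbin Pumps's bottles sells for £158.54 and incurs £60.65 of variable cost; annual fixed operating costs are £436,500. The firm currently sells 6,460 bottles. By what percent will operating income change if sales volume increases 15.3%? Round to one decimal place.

+49.4%

Total contribution margin = 6,460 × £97.89 = £632,369.40.
Operating income = contribution − fixed costs = £632,369.40 − £436,500 = £195,869.40.
DOL = contribution ÷ EBIT = £632,369.40 ÷ £195,869.40 = 3.2285.
%ΔEBIT = DOL × %ΔSales = 3.2285 × +15.3% = +49.4%.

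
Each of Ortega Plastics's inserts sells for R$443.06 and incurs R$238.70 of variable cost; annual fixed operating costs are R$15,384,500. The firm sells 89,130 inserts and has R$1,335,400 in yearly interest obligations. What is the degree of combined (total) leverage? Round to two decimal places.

At 89,130 units, contribution = 89,130 × R$204.36 = R$18,214,606.80.
Subtracting fixed costs: EBIT = R$18,214,606.80 − R$15,384,500 = R$2,830,106.80. Interest = R$1,335,400.00.
DOL = R$18,214,606.80 ÷ R$2,830,106.80 = 6.4360; DFL = R$2,830,106.80 ÷ R$1,494,706.80 = 1.8934.
Combined leverage = 6.4360 × 1.8934 = 12.1859.

12.19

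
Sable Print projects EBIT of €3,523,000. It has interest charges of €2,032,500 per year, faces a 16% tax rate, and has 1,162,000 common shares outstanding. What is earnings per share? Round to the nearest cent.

Interest = €2,032,500.00, so EBT = €3,523,000 − €2,032,500.00 = €1,490,500.00.
After tax at 16%: net income = €1,490,500.00 × 0.84 = €1,252,020.00.
EPS = €1,252,020.00 ÷ 1,162,000 = €1.08.

€1.08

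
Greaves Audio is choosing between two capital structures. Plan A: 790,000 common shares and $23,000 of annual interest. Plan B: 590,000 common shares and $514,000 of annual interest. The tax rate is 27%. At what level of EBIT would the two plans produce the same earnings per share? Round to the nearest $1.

Set EPS_A = EPS_B: (EBIT − $23,000)(1 − 0.27) ÷ 790,000 = (EBIT − $514,000)(1 − 0.27) ÷ 590,000.
The (1 − t) factor cancels: (EBIT − 23,000) × 590,000 = (EBIT − 514,000) × 790,000.
Solving, EBIT = (514,000·790,000 − 23,000·590,000) / (790,000 − 590,000) = 392,490,000,000 / 200,000 = 1,962,450.00.

$1,962,450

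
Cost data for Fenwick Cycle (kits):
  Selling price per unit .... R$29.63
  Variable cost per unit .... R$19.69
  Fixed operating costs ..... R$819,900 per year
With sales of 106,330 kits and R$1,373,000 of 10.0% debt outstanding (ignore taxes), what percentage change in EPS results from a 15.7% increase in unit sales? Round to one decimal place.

At 106,330 units, contribution = 106,330 × R$9.94 = R$1,056,920.20.
Operating income = contribution − fixed costs = R$1,056,920.20 − R$819,900 = R$237,020.20.
After interest of R$137,300.00, pre-tax earnings = R$99,720.20.
DCL = total CM / (EBIT − I) = R$1,056,920.20 / R$99,720.20 = 10.5989.
EPS therefore changes by 10.5989 × (+15.7%) = +166.4%.

+166.4%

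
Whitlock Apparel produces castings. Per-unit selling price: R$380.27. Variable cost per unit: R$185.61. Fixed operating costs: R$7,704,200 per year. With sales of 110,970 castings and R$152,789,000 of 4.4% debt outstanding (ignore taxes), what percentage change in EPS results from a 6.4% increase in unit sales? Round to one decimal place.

Contribution at this volume is 110,970 × R$194.66 = R$21,601,420.20.
Operating income = contribution − fixed costs = R$21,601,420.20 − R$7,704,200 = R$13,897,220.20.
Interest = R$6,722,716.00, so EBIT − I = R$7,174,504.20.
DCL = total CM / (EBIT − I) = R$21,601,420.20 / R$7,174,504.20 = 3.0109.
%ΔEPS = DCL × %ΔSales = 3.0109 × +6.4% = +19.3%.

+19.3%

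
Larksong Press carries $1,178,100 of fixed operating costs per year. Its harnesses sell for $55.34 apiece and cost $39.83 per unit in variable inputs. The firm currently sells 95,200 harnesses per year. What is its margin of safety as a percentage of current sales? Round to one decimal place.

Each unit contributes $55.34 − $39.83 = $15.51. Break-even units = $1,178,100 ÷ $15.51 = 75,957.45; break-even revenue = 75,957.45 × $55.34 = $4,203,485.11.
Actual sales revenue = 95,200 × $55.34 = $5,268,368.00.
Margin of safety = ($5,268,368.00 − $4,203,485.11) ÷ $5,268,368.00 = 20.2%.

20.2%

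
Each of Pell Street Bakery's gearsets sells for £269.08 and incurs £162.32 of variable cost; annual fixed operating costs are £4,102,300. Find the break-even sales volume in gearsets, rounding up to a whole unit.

38,426 gearsets

Contribution margin per unit = £269.08 − £162.32 = £106.76.
Break-even Q = £4,102,300 / £106.76 = 38,425.44 → 38,426 gearsets.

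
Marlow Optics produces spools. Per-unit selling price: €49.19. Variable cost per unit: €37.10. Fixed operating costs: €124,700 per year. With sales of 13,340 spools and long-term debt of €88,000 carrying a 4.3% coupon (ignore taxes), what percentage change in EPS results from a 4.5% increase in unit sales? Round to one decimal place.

Contribution at this volume is 13,340 × €12.09 = €161,280.60.
Operating income = contribution − fixed costs = €161,280.60 − €124,700 = €36,580.60.
After interest of €3,784.00, pre-tax earnings = €32,796.60.
DCL = total CM / (EBIT − I) = €161,280.60 / €32,796.60 = 4.9176.
EPS therefore changes by 4.9176 × (+4.5%) = +22.1%.

+22.1%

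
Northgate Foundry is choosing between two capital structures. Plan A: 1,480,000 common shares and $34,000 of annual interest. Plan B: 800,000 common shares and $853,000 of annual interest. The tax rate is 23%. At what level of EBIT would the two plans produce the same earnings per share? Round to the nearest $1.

At indifference, (EBIT − 34,000)(1 − t)/1,480,000 = (EBIT − 853,000)(1 − t)/800,000.
The (1 − t) factor cancels: (EBIT − 34,000) × 800,000 = (EBIT − 853,000) × 1,480,000.
EBIT × (1,480,000 − 800,000) = 853,000 × 1,480,000 − 34,000 × 800,000 = 1,235,240,000,000, so EBIT = 1,235,240,000,000 ÷ 680,000 = 1,816,529.41.

$1,816,529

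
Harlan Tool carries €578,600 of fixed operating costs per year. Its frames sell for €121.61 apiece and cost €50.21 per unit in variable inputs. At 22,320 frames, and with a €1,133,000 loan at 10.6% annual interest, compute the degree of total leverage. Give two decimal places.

Contribution at this volume is 22,320 × €71.40 = €1,593,648.00.
Operating income = contribution − fixed costs = €1,593,648.00 − €578,600 = €1,015,048.00. Interest = €120,098.00.
DOL = €1,593,648.00 ÷ €1,015,048.00 = 1.5700; DFL = €1,015,048.00 ÷ €894,950.00 = 1.1342.
DCL = DOL × DFL = 1.5700 × 1.1342 = 1.7807.

1.78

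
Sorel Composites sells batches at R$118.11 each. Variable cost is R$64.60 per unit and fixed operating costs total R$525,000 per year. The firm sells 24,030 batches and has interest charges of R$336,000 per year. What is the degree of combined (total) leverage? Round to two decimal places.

Total contribution margin = 24,030 × R$53.51 = R$1,285,845.30.
EBIT = R$1,285,845.30 − R$525,000 = R$760,845.30. Interest = R$336,000.00, so EBIT − I = R$424,845.30.
DCL = contribution ÷ (EBIT − I) = R$1,285,845.30 ÷ R$424,845.30 = 3.0266.

3.03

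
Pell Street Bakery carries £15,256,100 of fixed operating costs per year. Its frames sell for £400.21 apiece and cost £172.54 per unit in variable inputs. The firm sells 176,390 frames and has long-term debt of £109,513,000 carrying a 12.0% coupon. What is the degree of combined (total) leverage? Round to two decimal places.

At 176,390 units, contribution = 176,390 × £227.67 = £40,158,711.30.
EBIT = £40,158,711.30 − £15,256,100 = £24,902,611.30. Interest = £13,141,560.00, so EBIT − I = £11,761,051.30.
DCL = contribution ÷ (EBIT − I) = £40,158,711.30 ÷ £11,761,051.30 = 3.4146.

3.41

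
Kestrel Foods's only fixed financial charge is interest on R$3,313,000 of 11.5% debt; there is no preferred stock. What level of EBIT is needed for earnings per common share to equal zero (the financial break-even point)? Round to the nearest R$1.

R$380,995

Annual interest = 11.5% × R$3,313,000 = R$380,995.00.
Without preferred stock the financial break-even is simply EBIT = interest = R$380,995.00.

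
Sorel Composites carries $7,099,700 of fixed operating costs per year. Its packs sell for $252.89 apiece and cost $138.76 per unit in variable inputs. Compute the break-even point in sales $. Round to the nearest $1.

$15,731,562

Contribution margin per unit = $252.89 − $138.76 = $114.13, a CM ratio of $114.13 ÷ $252.89 = 0.4513.
Break-even sales = FC ÷ CM ratio = $7,099,700 × $252.89 / $114.13 = $15,731,562.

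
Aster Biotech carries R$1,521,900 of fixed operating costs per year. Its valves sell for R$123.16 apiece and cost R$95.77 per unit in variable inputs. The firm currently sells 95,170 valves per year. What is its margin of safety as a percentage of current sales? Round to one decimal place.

41.6%

Each unit contributes R$123.16 − R$95.77 = R$27.39. Break-even units = R$1,521,900 ÷ R$27.39 = 55,564.07; break-even revenue = 55,564.07 × R$123.16 = R$6,843,271.41.
Actual sales revenue = 95,170 × R$123.16 = R$11,721,137.20.
Margin of safety = (R$11,721,137.20 − R$6,843,271.41) ÷ R$11,721,137.20 = 41.6%.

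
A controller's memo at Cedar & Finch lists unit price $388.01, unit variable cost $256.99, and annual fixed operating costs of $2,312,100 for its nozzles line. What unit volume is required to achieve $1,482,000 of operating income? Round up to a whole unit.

Contribution margin per unit = $388.01 − $256.99 = $131.02.
Units = (FC + target) / CM = ($2,312,100 + $1,482,000) / $131.02 = 28,958.17, so 28,959 nozzles.

28,959 nozzles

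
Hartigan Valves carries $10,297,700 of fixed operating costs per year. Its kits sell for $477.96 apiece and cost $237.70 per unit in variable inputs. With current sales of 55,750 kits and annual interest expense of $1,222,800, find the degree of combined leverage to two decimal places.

7.15

Total contribution margin = 55,750 × $240.26 = $13,394,495.00.
EBIT = $13,394,495.00 − $10,297,700 = $3,096,795.00. Interest = $1,222,800.00.
DOL = $13,394,495.00 ÷ $3,096,795.00 = 4.3253; DFL = $3,096,795.00 ÷ $1,873,995.00 = 1.6525.
DCL = DOL × DFL = 4.3253 × 1.6525 = 7.1476.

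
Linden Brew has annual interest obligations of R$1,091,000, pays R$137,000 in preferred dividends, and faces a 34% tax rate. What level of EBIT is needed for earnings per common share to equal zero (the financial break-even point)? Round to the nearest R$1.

Preferred dividends are paid after tax, so their pre-tax equivalent is R$137,000 ÷ (1 − 0.34) = R$207,575.76.
EPS = 0 when EBIT covers interest plus the pre-tax preferred burden: R$1,091,000 + R$207,575.76 = R$1,298,575.76.

R$1,298,576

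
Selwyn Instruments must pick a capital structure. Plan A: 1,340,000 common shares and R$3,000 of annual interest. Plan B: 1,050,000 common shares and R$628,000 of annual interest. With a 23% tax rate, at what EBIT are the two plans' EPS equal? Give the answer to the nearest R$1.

Set EPS_A = EPS_B: (EBIT − R$3,000)(1 − 0.23) ÷ 1,340,000 = (EBIT − R$628,000)(1 − 0.23) ÷ 1,050,000.
Cancelling (1 − t) and cross-multiplying: 1,050,000·(EBIT − 3,000) = 1,340,000·(EBIT − 628,000).
Solving, EBIT = (628,000·1,340,000 − 3,000·1,050,000) / (1,340,000 − 1,050,000) = 838,370,000,000 / 290,000 = 2,890,931.03.

R$2,890,931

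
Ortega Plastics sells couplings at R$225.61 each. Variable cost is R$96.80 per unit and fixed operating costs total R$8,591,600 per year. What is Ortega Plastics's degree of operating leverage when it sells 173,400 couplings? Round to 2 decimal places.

1.63

Total contribution margin = 173,400 × R$128.81 = R$22,335,654.00.
EBIT = R$22,335,654.00 − R$8,591,600 = R$13,744,054.00.
Degree of operating leverage = R$22,335,654.00 / R$13,744,054.00 = 1.6251.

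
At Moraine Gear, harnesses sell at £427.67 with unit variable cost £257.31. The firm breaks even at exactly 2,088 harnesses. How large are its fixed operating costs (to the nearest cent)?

£355,711.68

Each unit contributes £427.67 − £257.31 = £170.36.
Since BE = FC / CM, FC = 2,088 × £170.36 = £355,711.68.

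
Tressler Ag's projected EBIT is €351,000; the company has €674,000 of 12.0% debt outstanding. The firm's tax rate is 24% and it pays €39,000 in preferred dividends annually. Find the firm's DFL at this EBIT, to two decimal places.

Interest = €80,880.00.
Pre-tax preferred-dividend burden = €39,000 ÷ (1 − 0.24) = €51,315.79.
DFL = EBIT ÷ [EBIT − I − D_p/(1−t)] = €351,000 ÷ [€351,000 − €80,880.00 − €51,315.79] = €351,000 ÷ €218,804.21 = 1.6042.

1.60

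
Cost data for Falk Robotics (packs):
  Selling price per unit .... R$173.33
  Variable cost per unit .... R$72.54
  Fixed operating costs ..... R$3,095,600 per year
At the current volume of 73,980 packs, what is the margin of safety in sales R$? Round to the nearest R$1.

Contribution margin per unit = R$173.33 − R$72.54 = R$100.79. Break-even units = R$3,095,600 ÷ R$100.79 = 30,713.36; break-even revenue = 30,713.36 × R$173.33 = R$5,323,547.46.
Actual sales revenue = 73,980 × R$173.33 = R$12,822,953.40.
Margin of safety = R$12,822,953.40 − R$5,323,547.46 = R$7,499,406.

R$7,499,406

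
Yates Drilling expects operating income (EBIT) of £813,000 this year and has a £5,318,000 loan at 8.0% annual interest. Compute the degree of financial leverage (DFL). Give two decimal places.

Annual interest charges come to £425,440.00.
DFL = EBIT ÷ (EBIT − I) = £813,000 ÷ (£813,000 − £425,440.00) = £813,000 ÷ £387,560.00 = 2.0977.

2.10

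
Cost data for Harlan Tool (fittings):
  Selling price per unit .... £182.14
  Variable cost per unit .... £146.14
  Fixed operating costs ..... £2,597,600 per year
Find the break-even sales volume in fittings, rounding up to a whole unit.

Each unit contributes £182.14 − £146.14 = £36.00.
Break-even volume = fixed costs ÷ CM per unit = £2,597,600 ÷ £36.00 = 72,155.56, so 72,156 fittings.

72,156 fittings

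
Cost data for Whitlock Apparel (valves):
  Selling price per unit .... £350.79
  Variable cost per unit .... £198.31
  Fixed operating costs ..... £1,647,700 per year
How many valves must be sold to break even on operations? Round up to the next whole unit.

10,807 valves

Unit CM = price − variable cost = £350.79 − £198.31 = £152.48.
Break-even volume = fixed costs ÷ CM per unit = £1,647,700 ÷ £152.48 = 10,806.01, so 10,807 valves.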